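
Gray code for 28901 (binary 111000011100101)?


Binary: 111000011100101
Gray code: G = B XOR (B >> 1)
B >> 1 = 011100001110010
111000011100101 XOR 011100001110010:
  1 XOR 0 = 1
  1 XOR 1 = 0
  1 XOR 1 = 0
  0 XOR 1 = 1
  0 XOR 0 = 0
  0 XOR 0 = 0
  0 XOR 0 = 0
  1 XOR 0 = 1
  1 XOR 1 = 0
  1 XOR 1 = 0
  0 XOR 1 = 1
  0 XOR 0 = 0
  1 XOR 0 = 1
  0 XOR 1 = 1
  1 XOR 0 = 1
= 100100010010111


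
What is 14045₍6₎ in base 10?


Positional values (base 6):
  5 × 6^0 = 5 × 1 = 5
  4 × 6^1 = 4 × 6 = 24
  0 × 6^2 = 0 × 36 = 0
  4 × 6^3 = 4 × 216 = 864
  1 × 6^4 = 1 × 1296 = 1296
Sum = 5 + 24 + 0 + 864 + 1296
= 2189


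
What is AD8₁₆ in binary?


Each hex digit → 4 binary bits:
  A = 1010
  D = 1101
  8 = 1000
Concatenate: 1010 1101 1000
= 101011011000


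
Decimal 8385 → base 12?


Divide by 12 repeatedly:
8385 ÷ 12 = 698 remainder 9
698 ÷ 12 = 58 remainder 2
58 ÷ 12 = 4 remainder 10
4 ÷ 12 = 0 remainder 4
Reading remainders bottom-up:
= 4A29


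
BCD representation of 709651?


Each digit → 4-bit binary:
  7 → 0111
  0 → 0000
  9 → 1001
  6 → 0110
  5 → 0101
  1 → 0001
= 0111 0000 1001 0110 0101 0001


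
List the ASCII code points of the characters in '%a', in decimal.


String: '%a'  (2 characters)
Per-character ASCII lookup:
  '%': special character: '%' = 37
  'a': lowercase starts at 97: 'a' = 97 + 0 = 97
= 37 97


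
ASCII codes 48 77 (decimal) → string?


Codes (decimal): 48 77
Per-code ASCII lookup:
  48  (range 48-57: digits, 48 - 48 = 0) → '0'
  77  (range 65-90: uppercase, 77 - 65 = 12) → 'M'
= '0M'


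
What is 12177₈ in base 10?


Positional values:
Position 0: 7 × 8^0 = 7
Position 1: 7 × 8^1 = 56
Position 2: 1 × 8^2 = 64
Position 3: 2 × 8^3 = 1024
Position 4: 1 × 8^4 = 4096
Sum = 7 + 56 + 64 + 1024 + 4096
= 5247


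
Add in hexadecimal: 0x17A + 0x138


Align and add column by column (LSB to MSB, each column mod 16 with carry):
  017A
+ 0138
  ----
  col 0: A(10) + 8(8) + 0 (carry in) = 18 → 2(2), carry out 1
  col 1: 7(7) + 3(3) + 1 (carry in) = 11 → B(11), carry out 0
  col 2: 1(1) + 1(1) + 0 (carry in) = 2 → 2(2), carry out 0
  col 3: 0(0) + 0(0) + 0 (carry in) = 0 → 0(0), carry out 0
Reading digits MSB→LSB: 02B2
Strip leading zeros: 2B2
= 0x2B2


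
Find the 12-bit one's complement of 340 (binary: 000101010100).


Original: 000101010100
Invert all bits:
  bit 0: 0 → 1
  bit 1: 0 → 1
  bit 2: 0 → 1
  bit 3: 1 → 0
  bit 4: 0 → 1
  bit 5: 1 → 0
  bit 6: 0 → 1
  bit 7: 1 → 0
  bit 8: 0 → 1
  bit 9: 1 → 0
  bit 10: 0 → 1
  bit 11: 0 → 1
= 111010101011


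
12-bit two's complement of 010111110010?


Original: 010111110010
Step 1 - Invert all bits: 101000001101
Step 2 - Add 1: 101000001101 + 1
= 101000001110 (represents -1522)


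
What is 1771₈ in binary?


Each octal digit → 3 binary bits:
  1 = 001
  7 = 111
  7 = 111
  1 = 001
Concatenate: 001 111 111 001
= 001111111001


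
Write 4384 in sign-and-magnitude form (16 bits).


Sign bit: 0 (positive)
Magnitude: 4384 = 001000100100000
= 0001000100100000


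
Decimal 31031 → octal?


Divide by 8 repeatedly:
31031 ÷ 8 = 3878 remainder 7
3878 ÷ 8 = 484 remainder 6
484 ÷ 8 = 60 remainder 4
60 ÷ 8 = 7 remainder 4
7 ÷ 8 = 0 remainder 7
Reading remainders bottom-up:
= 0o74467


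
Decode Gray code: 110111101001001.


Gray code: 110111101001001
MSB stays the same: 1
Each subsequent bit = prev_binary XOR current_gray:
  B[1] = 1 XOR 1 = 0
  B[2] = 0 XOR 0 = 0
  B[3] = 0 XOR 1 = 1
  B[4] = 1 XOR 1 = 0
  B[5] = 0 XOR 1 = 1
  B[6] = 1 XOR 1 = 0
  B[7] = 0 XOR 0 = 0
  B[8] = 0 XOR 1 = 1
  B[9] = 1 XOR 0 = 1
  B[10] = 1 XOR 0 = 1
  B[11] = 1 XOR 1 = 0
  B[12] = 0 XOR 0 = 0
  B[13] = 0 XOR 0 = 0
  B[14] = 0 XOR 1 = 1
= 100101001110001 (19057 decimal)


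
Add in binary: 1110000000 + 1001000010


Align and add column by column (LSB to MSB, carry propagating):
  01110000000
+ 01001000010
  -----------
  col 0: 0 + 0 + 0 (carry in) = 0 → bit 0, carry out 0
  col 1: 0 + 1 + 0 (carry in) = 1 → bit 1, carry out 0
  col 2: 0 + 0 + 0 (carry in) = 0 → bit 0, carry out 0
  col 3: 0 + 0 + 0 (carry in) = 0 → bit 0, carry out 0
  col 4: 0 + 0 + 0 (carry in) = 0 → bit 0, carry out 0
  col 5: 0 + 0 + 0 (carry in) = 0 → bit 0, carry out 0
  col 6: 0 + 1 + 0 (carry in) = 1 → bit 1, carry out 0
  col 7: 1 + 0 + 0 (carry in) = 1 → bit 1, carry out 0
  col 8: 1 + 0 + 0 (carry in) = 1 → bit 1, carry out 0
  col 9: 1 + 1 + 0 (carry in) = 2 → bit 0, carry out 1
  col 10: 0 + 0 + 1 (carry in) = 1 → bit 1, carry out 0
Reading bits MSB→LSB: 10111000010
Strip leading zeros: 10111000010
= 10111000010


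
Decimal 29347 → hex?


Divide by 16 repeatedly:
29347 ÷ 16 = 1834 remainder 3 (3)
1834 ÷ 16 = 114 remainder 10 (A)
114 ÷ 16 = 7 remainder 2 (2)
7 ÷ 16 = 0 remainder 7 (7)
Reading remainders bottom-up:
= 0x72A3


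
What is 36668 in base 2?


Divide by 2 repeatedly:
36668 ÷ 2 = 18334 remainder 0
18334 ÷ 2 = 9167 remainder 0
9167 ÷ 2 = 4583 remainder 1
4583 ÷ 2 = 2291 remainder 1
2291 ÷ 2 = 1145 remainder 1
1145 ÷ 2 = 572 remainder 1
572 ÷ 2 = 286 remainder 0
286 ÷ 2 = 143 remainder 0
143 ÷ 2 = 71 remainder 1
71 ÷ 2 = 35 remainder 1
35 ÷ 2 = 17 remainder 1
17 ÷ 2 = 8 remainder 1
8 ÷ 2 = 4 remainder 0
4 ÷ 2 = 2 remainder 0
2 ÷ 2 = 1 remainder 0
1 ÷ 2 = 0 remainder 1
Reading remainders bottom-up:
= 1000111100111100


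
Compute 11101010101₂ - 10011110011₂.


Align and subtract column by column (LSB to MSB, borrowing when needed):
  11101010101
- 10011110011
  -----------
  col 0: (1 - 0 borrow-in) - 1 → 1 - 1 = 0, borrow out 0
  col 1: (0 - 0 borrow-in) - 1 → borrow from next column: (0+2) - 1 = 1, borrow out 1
  col 2: (1 - 1 borrow-in) - 0 → 0 - 0 = 0, borrow out 0
  col 3: (0 - 0 borrow-in) - 0 → 0 - 0 = 0, borrow out 0
  col 4: (1 - 0 borrow-in) - 1 → 1 - 1 = 0, borrow out 0
  col 5: (0 - 0 borrow-in) - 1 → borrow from next column: (0+2) - 1 = 1, borrow out 1
  col 6: (1 - 1 borrow-in) - 1 → borrow from next column: (0+2) - 1 = 1, borrow out 1
  col 7: (0 - 1 borrow-in) - 1 → borrow from next column: (-1+2) - 1 = 0, borrow out 1
  col 8: (1 - 1 borrow-in) - 0 → 0 - 0 = 0, borrow out 0
  col 9: (1 - 0 borrow-in) - 0 → 1 - 0 = 1, borrow out 0
  col 10: (1 - 0 borrow-in) - 1 → 1 - 1 = 0, borrow out 0
Reading bits MSB→LSB: 01001100010
Strip leading zeros: 1001100010
= 1001100010


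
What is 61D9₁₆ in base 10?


Positional values:
Position 0: 9 × 16^0 = 9 × 1 = 9
Position 1: D × 16^1 = 13 × 16 = 208
Position 2: 1 × 16^2 = 1 × 256 = 256
Position 3: 6 × 16^3 = 6 × 4096 = 24576
Sum = 9 + 208 + 256 + 24576
= 25049


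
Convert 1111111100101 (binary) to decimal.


Positional values:
Bit 0: 1 × 2^0 = 1
Bit 2: 1 × 2^2 = 4
Bit 5: 1 × 2^5 = 32
Bit 6: 1 × 2^6 = 64
Bit 7: 1 × 2^7 = 128
Bit 8: 1 × 2^8 = 256
Bit 9: 1 × 2^9 = 512
Bit 10: 1 × 2^10 = 1024
Bit 11: 1 × 2^11 = 2048
Bit 12: 1 × 2^12 = 4096
Sum = 1 + 4 + 32 + 64 + 128 + 256 + 512 + 1024 + 2048 + 4096
= 8165


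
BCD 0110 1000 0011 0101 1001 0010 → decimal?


Each 4-bit group → digit:
  0110 → 6
  1000 → 8
  0011 → 3
  0101 → 5
  1001 → 9
  0010 → 2
= 683592


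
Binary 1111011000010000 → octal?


Group into 3-bit groups: 001111011000010000
  001 = 1
  111 = 7
  011 = 3
  000 = 0
  010 = 2
  000 = 0
= 0o173020


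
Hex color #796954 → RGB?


Hex: #796954
R = 79₁₆ = 121
G = 69₁₆ = 105
B = 54₁₆ = 84
= RGB(121, 105, 84)


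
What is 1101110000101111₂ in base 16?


Group into 4-bit nibbles: 1101110000101111
  1101 = D
  1100 = C
  0010 = 2
  1111 = F
= 0xDC2F


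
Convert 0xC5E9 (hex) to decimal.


Positional values:
Position 0: 9 × 16^0 = 9 × 1 = 9
Position 1: E × 16^1 = 14 × 16 = 224
Position 2: 5 × 16^2 = 5 × 256 = 1280
Position 3: C × 16^3 = 12 × 4096 = 49152
Sum = 9 + 224 + 1280 + 49152
= 50665


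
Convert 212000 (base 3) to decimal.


Positional values (base 3):
  0 × 3^0 = 0 × 1 = 0
  0 × 3^1 = 0 × 3 = 0
  0 × 3^2 = 0 × 9 = 0
  2 × 3^3 = 2 × 27 = 54
  1 × 3^4 = 1 × 81 = 81
  2 × 3^5 = 2 × 243 = 486
Sum = 0 + 0 + 0 + 54 + 81 + 486
= 621


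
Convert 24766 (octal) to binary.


Each octal digit → 3 binary bits:
  2 = 010
  4 = 100
  7 = 111
  6 = 110
  6 = 110
Concatenate: 010 100 111 110 110
= 010100111110110


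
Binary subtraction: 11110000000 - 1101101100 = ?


Align and subtract column by column (LSB to MSB, borrowing when needed):
  11110000000
- 01101101100
  -----------
  col 0: (0 - 0 borrow-in) - 0 → 0 - 0 = 0, borrow out 0
  col 1: (0 - 0 borrow-in) - 0 → 0 - 0 = 0, borrow out 0
  col 2: (0 - 0 borrow-in) - 1 → borrow from next column: (0+2) - 1 = 1, borrow out 1
  col 3: (0 - 1 borrow-in) - 1 → borrow from next column: (-1+2) - 1 = 0, borrow out 1
  col 4: (0 - 1 borrow-in) - 0 → borrow from next column: (-1+2) - 0 = 1, borrow out 1
  col 5: (0 - 1 borrow-in) - 1 → borrow from next column: (-1+2) - 1 = 0, borrow out 1
  col 6: (0 - 1 borrow-in) - 1 → borrow from next column: (-1+2) - 1 = 0, borrow out 1
  col 7: (1 - 1 borrow-in) - 0 → 0 - 0 = 0, borrow out 0
  col 8: (1 - 0 borrow-in) - 1 → 1 - 1 = 0, borrow out 0
  col 9: (1 - 0 borrow-in) - 1 → 1 - 1 = 0, borrow out 0
  col 10: (1 - 0 borrow-in) - 0 → 1 - 0 = 1, borrow out 0
Reading bits MSB→LSB: 10000010100
Strip leading zeros: 10000010100
= 10000010100


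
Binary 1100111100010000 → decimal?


Positional values:
Bit 4: 1 × 2^4 = 16
Bit 8: 1 × 2^8 = 256
Bit 9: 1 × 2^9 = 512
Bit 10: 1 × 2^10 = 1024
Bit 11: 1 × 2^11 = 2048
Bit 14: 1 × 2^14 = 16384
Bit 15: 1 × 2^15 = 32768
Sum = 16 + 256 + 512 + 1024 + 2048 + 16384 + 32768
= 53008


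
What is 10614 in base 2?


Divide by 2 repeatedly:
10614 ÷ 2 = 5307 remainder 0
5307 ÷ 2 = 2653 remainder 1
2653 ÷ 2 = 1326 remainder 1
1326 ÷ 2 = 663 remainder 0
663 ÷ 2 = 331 remainder 1
331 ÷ 2 = 165 remainder 1
165 ÷ 2 = 82 remainder 1
82 ÷ 2 = 41 remainder 0
41 ÷ 2 = 20 remainder 1
20 ÷ 2 = 10 remainder 0
10 ÷ 2 = 5 remainder 0
5 ÷ 2 = 2 remainder 1
2 ÷ 2 = 1 remainder 0
1 ÷ 2 = 0 remainder 1
Reading remainders bottom-up:
= 10100101110110


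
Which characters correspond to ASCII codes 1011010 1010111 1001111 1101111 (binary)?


Codes (binary): 1011010 1010111 1001111 1101111
Per-code ASCII lookup:
  1011010 = 90  (range 65-90: uppercase, 90 - 65 = 25) → 'Z'
  1010111 = 87  (range 65-90: uppercase, 87 - 65 = 22) → 'W'
  1001111 = 79  (range 65-90: uppercase, 79 - 65 = 14) → 'O'
  1101111 = 111  (range 97-122: lowercase, 111 - 97 = 14) → 'o'
= 'ZWOo'


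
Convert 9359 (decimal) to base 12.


Divide by 12 repeatedly:
9359 ÷ 12 = 779 remainder 11
779 ÷ 12 = 64 remainder 11
64 ÷ 12 = 5 remainder 4
5 ÷ 12 = 0 remainder 5
Reading remainders bottom-up:
= 54BB


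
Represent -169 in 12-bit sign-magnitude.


Sign bit: 1 (negative)
Magnitude: 169 = 00010101001
= 100010101001


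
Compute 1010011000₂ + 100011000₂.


Align and add column by column (LSB to MSB, carry propagating):
  01010011000
+ 00100011000
  -----------
  col 0: 0 + 0 + 0 (carry in) = 0 → bit 0, carry out 0
  col 1: 0 + 0 + 0 (carry in) = 0 → bit 0, carry out 0
  col 2: 0 + 0 + 0 (carry in) = 0 → bit 0, carry out 0
  col 3: 1 + 1 + 0 (carry in) = 2 → bit 0, carry out 1
  col 4: 1 + 1 + 1 (carry in) = 3 → bit 1, carry out 1
  col 5: 0 + 0 + 1 (carry in) = 1 → bit 1, carry out 0
  col 6: 0 + 0 + 0 (carry in) = 0 → bit 0, carry out 0
  col 7: 1 + 0 + 0 (carry in) = 1 → bit 1, carry out 0
  col 8: 0 + 1 + 0 (carry in) = 1 → bit 1, carry out 0
  col 9: 1 + 0 + 0 (carry in) = 1 → bit 1, carry out 0
  col 10: 0 + 0 + 0 (carry in) = 0 → bit 0, carry out 0
Reading bits MSB→LSB: 01110110000
Strip leading zeros: 1110110000
= 1110110000


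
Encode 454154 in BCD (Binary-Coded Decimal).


Each digit → 4-bit binary:
  4 → 0100
  5 → 0101
  4 → 0100
  1 → 0001
  5 → 0101
  4 → 0100
= 0100 0101 0100 0001 0101 0100


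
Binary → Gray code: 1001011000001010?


Binary: 1001011000001010
Gray code: G = B XOR (B >> 1)
B >> 1 = 0100101100000101
1001011000001010 XOR 0100101100000101:
  1 XOR 0 = 1
  0 XOR 1 = 1
  0 XOR 0 = 0
  1 XOR 0 = 1
  0 XOR 1 = 1
  1 XOR 0 = 1
  1 XOR 1 = 0
  0 XOR 1 = 1
  0 XOR 0 = 0
  0 XOR 0 = 0
  0 XOR 0 = 0
  0 XOR 0 = 0
  1 XOR 0 = 1
  0 XOR 1 = 1
  1 XOR 0 = 1
  0 XOR 1 = 1
= 1101110100001111


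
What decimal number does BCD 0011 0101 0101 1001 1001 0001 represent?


Each 4-bit group → digit:
  0011 → 3
  0101 → 5
  0101 → 5
  1001 → 9
  1001 → 9
  0001 → 1
= 355991


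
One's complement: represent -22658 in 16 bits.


Original: 0101100010000010
Invert all bits:
  bit 0: 0 → 1
  bit 1: 1 → 0
  bit 2: 0 → 1
  bit 3: 1 → 0
  bit 4: 1 → 0
  bit 5: 0 → 1
  bit 6: 0 → 1
  bit 7: 0 → 1
  bit 8: 1 → 0
  bit 9: 0 → 1
  bit 10: 0 → 1
  bit 11: 0 → 1
  bit 12: 0 → 1
  bit 13: 0 → 1
  bit 14: 1 → 0
  bit 15: 0 → 1
= 1010011101111101


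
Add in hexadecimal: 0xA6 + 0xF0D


Align and add column by column (LSB to MSB, each column mod 16 with carry):
  00A6
+ 0F0D
  ----
  col 0: 6(6) + D(13) + 0 (carry in) = 19 → 3(3), carry out 1
  col 1: A(10) + 0(0) + 1 (carry in) = 11 → B(11), carry out 0
  col 2: 0(0) + F(15) + 0 (carry in) = 15 → F(15), carry out 0
  col 3: 0(0) + 0(0) + 0 (carry in) = 0 → 0(0), carry out 0
Reading digits MSB→LSB: 0FB3
Strip leading zeros: FB3
= 0xFB3


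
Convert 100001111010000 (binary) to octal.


Group into 3-bit groups: 100001111010000
  100 = 4
  001 = 1
  111 = 7
  010 = 2
  000 = 0
= 0o41720


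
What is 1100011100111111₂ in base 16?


Group into 4-bit nibbles: 1100011100111111
  1100 = C
  0111 = 7
  0011 = 3
  1111 = F
= 0xC73F


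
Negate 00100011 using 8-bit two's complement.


Original: 00100011
Step 1 - Invert all bits: 11011100
Step 2 - Add 1: 11011100 + 1
= 11011101 (represents -35)


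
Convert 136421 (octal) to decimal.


Positional values:
Position 0: 1 × 8^0 = 1
Position 1: 2 × 8^1 = 16
Position 2: 4 × 8^2 = 256
Position 3: 6 × 8^3 = 3072
Position 4: 3 × 8^4 = 12288
Position 5: 1 × 8^5 = 32768
Sum = 1 + 16 + 256 + 3072 + 12288 + 32768
= 48401


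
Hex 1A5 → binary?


Each hex digit → 4 binary bits:
  1 = 0001
  A = 1010
  5 = 0101
Concatenate: 0001 1010 0101
= 000110100101


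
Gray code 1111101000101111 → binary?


Gray code: 1111101000101111
MSB stays the same: 1
Each subsequent bit = prev_binary XOR current_gray:
  B[1] = 1 XOR 1 = 0
  B[2] = 0 XOR 1 = 1
  B[3] = 1 XOR 1 = 0
  B[4] = 0 XOR 1 = 1
  B[5] = 1 XOR 0 = 1
  B[6] = 1 XOR 1 = 0
  B[7] = 0 XOR 0 = 0
  B[8] = 0 XOR 0 = 0
  B[9] = 0 XOR 0 = 0
  B[10] = 0 XOR 1 = 1
  B[11] = 1 XOR 0 = 1
  B[12] = 1 XOR 1 = 0
  B[13] = 0 XOR 1 = 1
  B[14] = 1 XOR 1 = 0
  B[15] = 0 XOR 1 = 1
= 1010110000110101 (44085 decimal)


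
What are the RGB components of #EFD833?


Hex: #EFD833
R = EF₁₆ = 239
G = D8₁₆ = 216
B = 33₁₆ = 51
= RGB(239, 216, 51)


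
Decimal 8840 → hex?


Divide by 16 repeatedly:
8840 ÷ 16 = 552 remainder 8 (8)
552 ÷ 16 = 34 remainder 8 (8)
34 ÷ 16 = 2 remainder 2 (2)
2 ÷ 16 = 0 remainder 2 (2)
Reading remainders bottom-up:
= 0x2288


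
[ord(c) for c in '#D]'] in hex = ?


String: '#D]'  (3 characters)
Per-character ASCII lookup:
  '#': special character: '#' = 35 → 0x23
  'D': uppercase starts at 65: 'D' = 65 + 3 = 68 → 0x44
  ']': special character: ']' = 93 → 0x5D
= 0x23 0x44 0x5D


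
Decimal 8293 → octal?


Divide by 8 repeatedly:
8293 ÷ 8 = 1036 remainder 5
1036 ÷ 8 = 129 remainder 4
129 ÷ 8 = 16 remainder 1
16 ÷ 8 = 2 remainder 0
2 ÷ 8 = 0 remainder 2
Reading remainders bottom-up:
= 0o20145


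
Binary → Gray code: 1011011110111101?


Binary: 1011011110111101
Gray code: G = B XOR (B >> 1)
B >> 1 = 0101101111011110
1011011110111101 XOR 0101101111011110:
  1 XOR 0 = 1
  0 XOR 1 = 1
  1 XOR 0 = 1
  1 XOR 1 = 0
  0 XOR 1 = 1
  1 XOR 0 = 1
  1 XOR 1 = 0
  1 XOR 1 = 0
  1 XOR 1 = 0
  0 XOR 1 = 1
  1 XOR 0 = 1
  1 XOR 1 = 0
  1 XOR 1 = 0
  1 XOR 1 = 0
  0 XOR 1 = 1
  1 XOR 0 = 1
= 1110110001100011


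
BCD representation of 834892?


Each digit → 4-bit binary:
  8 → 1000
  3 → 0011
  4 → 0100
  8 → 1000
  9 → 1001
  2 → 0010
= 1000 0011 0100 1000 1001 0010


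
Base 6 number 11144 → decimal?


Positional values (base 6):
  4 × 6^0 = 4 × 1 = 4
  4 × 6^1 = 4 × 6 = 24
  1 × 6^2 = 1 × 36 = 36
  1 × 6^3 = 1 × 216 = 216
  1 × 6^4 = 1 × 1296 = 1296
Sum = 4 + 24 + 36 + 216 + 1296
= 1576


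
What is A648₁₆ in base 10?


Positional values:
Position 0: 8 × 16^0 = 8 × 1 = 8
Position 1: 4 × 16^1 = 4 × 16 = 64
Position 2: 6 × 16^2 = 6 × 256 = 1536
Position 3: A × 16^3 = 10 × 4096 = 40960
Sum = 8 + 64 + 1536 + 40960
= 42568


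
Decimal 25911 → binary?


Divide by 2 repeatedly:
25911 ÷ 2 = 12955 remainder 1
12955 ÷ 2 = 6477 remainder 1
6477 ÷ 2 = 3238 remainder 1
3238 ÷ 2 = 1619 remainder 0
1619 ÷ 2 = 809 remainder 1
809 ÷ 2 = 404 remainder 1
404 ÷ 2 = 202 remainder 0
202 ÷ 2 = 101 remainder 0
101 ÷ 2 = 50 remainder 1
50 ÷ 2 = 25 remainder 0
25 ÷ 2 = 12 remainder 1
12 ÷ 2 = 6 remainder 0
6 ÷ 2 = 3 remainder 0
3 ÷ 2 = 1 remainder 1
1 ÷ 2 = 0 remainder 1
Reading remainders bottom-up:
= 110010100110111


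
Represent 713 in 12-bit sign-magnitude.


Sign bit: 0 (positive)
Magnitude: 713 = 01011001001
= 001011001001


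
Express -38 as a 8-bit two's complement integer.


Original: 00100110
Step 1 - Invert all bits: 11011001
Step 2 - Add 1: 11011001 + 1
= 11011010 (represents -38)


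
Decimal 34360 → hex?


Divide by 16 repeatedly:
34360 ÷ 16 = 2147 remainder 8 (8)
2147 ÷ 16 = 134 remainder 3 (3)
134 ÷ 16 = 8 remainder 6 (6)
8 ÷ 16 = 0 remainder 8 (8)
Reading remainders bottom-up:
= 0x8638


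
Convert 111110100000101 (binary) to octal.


Group into 3-bit groups: 111110100000101
  111 = 7
  110 = 6
  100 = 4
  000 = 0
  101 = 5
= 0o76405


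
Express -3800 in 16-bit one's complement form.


Original: 0000111011011000
Invert all bits:
  bit 0: 0 → 1
  bit 1: 0 → 1
  bit 2: 0 → 1
  bit 3: 0 → 1
  bit 4: 1 → 0
  bit 5: 1 → 0
  bit 6: 1 → 0
  bit 7: 0 → 1
  bit 8: 1 → 0
  bit 9: 1 → 0
  bit 10: 0 → 1
  bit 11: 1 → 0
  bit 12: 1 → 0
  bit 13: 0 → 1
  bit 14: 0 → 1
  bit 15: 0 → 1
= 1111000100100111


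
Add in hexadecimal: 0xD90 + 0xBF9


Align and add column by column (LSB to MSB, each column mod 16 with carry):
  0D90
+ 0BF9
  ----
  col 0: 0(0) + 9(9) + 0 (carry in) = 9 → 9(9), carry out 0
  col 1: 9(9) + F(15) + 0 (carry in) = 24 → 8(8), carry out 1
  col 2: D(13) + B(11) + 1 (carry in) = 25 → 9(9), carry out 1
  col 3: 0(0) + 0(0) + 1 (carry in) = 1 → 1(1), carry out 0
Reading digits MSB→LSB: 1989
Strip leading zeros: 1989
= 0x1989


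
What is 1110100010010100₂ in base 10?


Positional values:
Bit 2: 1 × 2^2 = 4
Bit 4: 1 × 2^4 = 16
Bit 7: 1 × 2^7 = 128
Bit 11: 1 × 2^11 = 2048
Bit 13: 1 × 2^13 = 8192
Bit 14: 1 × 2^14 = 16384
Bit 15: 1 × 2^15 = 32768
Sum = 4 + 16 + 128 + 2048 + 8192 + 16384 + 32768
= 59540


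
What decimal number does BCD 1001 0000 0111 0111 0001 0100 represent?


Each 4-bit group → digit:
  1001 → 9
  0000 → 0
  0111 → 7
  0111 → 7
  0001 → 1
  0100 → 4
= 907714


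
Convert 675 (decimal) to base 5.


Divide by 5 repeatedly:
675 ÷ 5 = 135 remainder 0
135 ÷ 5 = 27 remainder 0
27 ÷ 5 = 5 remainder 2
5 ÷ 5 = 1 remainder 0
1 ÷ 5 = 0 remainder 1
Reading remainders bottom-up:
= 10200


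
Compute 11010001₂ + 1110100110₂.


Align and add column by column (LSB to MSB, carry propagating):
  00011010001
+ 01110100110
  -----------
  col 0: 1 + 0 + 0 (carry in) = 1 → bit 1, carry out 0
  col 1: 0 + 1 + 0 (carry in) = 1 → bit 1, carry out 0
  col 2: 0 + 1 + 0 (carry in) = 1 → bit 1, carry out 0
  col 3: 0 + 0 + 0 (carry in) = 0 → bit 0, carry out 0
  col 4: 1 + 0 + 0 (carry in) = 1 → bit 1, carry out 0
  col 5: 0 + 1 + 0 (carry in) = 1 → bit 1, carry out 0
  col 6: 1 + 0 + 0 (carry in) = 1 → bit 1, carry out 0
  col 7: 1 + 1 + 0 (carry in) = 2 → bit 0, carry out 1
  col 8: 0 + 1 + 1 (carry in) = 2 → bit 0, carry out 1
  col 9: 0 + 1 + 1 (carry in) = 2 → bit 0, carry out 1
  col 10: 0 + 0 + 1 (carry in) = 1 → bit 1, carry out 0
Reading bits MSB→LSB: 10001110111
Strip leading zeros: 10001110111
= 10001110111


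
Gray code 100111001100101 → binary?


Gray code: 100111001100101
MSB stays the same: 1
Each subsequent bit = prev_binary XOR current_gray:
  B[1] = 1 XOR 0 = 1
  B[2] = 1 XOR 0 = 1
  B[3] = 1 XOR 1 = 0
  B[4] = 0 XOR 1 = 1
  B[5] = 1 XOR 1 = 0
  B[6] = 0 XOR 0 = 0
  B[7] = 0 XOR 0 = 0
  B[8] = 0 XOR 1 = 1
  B[9] = 1 XOR 1 = 0
  B[10] = 0 XOR 0 = 0
  B[11] = 0 XOR 0 = 0
  B[12] = 0 XOR 1 = 1
  B[13] = 1 XOR 0 = 1
  B[14] = 1 XOR 1 = 0
= 111010001000110 (29766 decimal)


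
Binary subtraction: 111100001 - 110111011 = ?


Align and subtract column by column (LSB to MSB, borrowing when needed):
  111100001
- 110111011
  ---------
  col 0: (1 - 0 borrow-in) - 1 → 1 - 1 = 0, borrow out 0
  col 1: (0 - 0 borrow-in) - 1 → borrow from next column: (0+2) - 1 = 1, borrow out 1
  col 2: (0 - 1 borrow-in) - 0 → borrow from next column: (-1+2) - 0 = 1, borrow out 1
  col 3: (0 - 1 borrow-in) - 1 → borrow from next column: (-1+2) - 1 = 0, borrow out 1
  col 4: (0 - 1 borrow-in) - 1 → borrow from next column: (-1+2) - 1 = 0, borrow out 1
  col 5: (1 - 1 borrow-in) - 1 → borrow from next column: (0+2) - 1 = 1, borrow out 1
  col 6: (1 - 1 borrow-in) - 0 → 0 - 0 = 0, borrow out 0
  col 7: (1 - 0 borrow-in) - 1 → 1 - 1 = 0, borrow out 0
  col 8: (1 - 0 borrow-in) - 1 → 1 - 1 = 0, borrow out 0
Reading bits MSB→LSB: 000100110
Strip leading zeros: 100110
= 100110


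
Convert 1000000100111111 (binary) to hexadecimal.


Group into 4-bit nibbles: 1000000100111111
  1000 = 8
  0001 = 1
  0011 = 3
  1111 = F
= 0x813F


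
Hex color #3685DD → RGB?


Hex: #3685DD
R = 36₁₆ = 54
G = 85₁₆ = 133
B = DD₁₆ = 221
= RGB(54, 133, 221)


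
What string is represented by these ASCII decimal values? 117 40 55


Codes (decimal): 117 40 55
Per-code ASCII lookup:
  117  (range 97-122: lowercase, 117 - 97 = 20) → 'u'
  40  (special character) → '('
  55  (range 48-57: digits, 55 - 48 = 7) → '7'
= 'u(7'


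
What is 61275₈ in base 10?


Positional values:
Position 0: 5 × 8^0 = 5
Position 1: 7 × 8^1 = 56
Position 2: 2 × 8^2 = 128
Position 3: 1 × 8^3 = 512
Position 4: 6 × 8^4 = 24576
Sum = 5 + 56 + 128 + 512 + 24576
= 25277


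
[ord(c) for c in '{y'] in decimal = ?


String: '{y'  (2 characters)
Per-character ASCII lookup:
  '{': special character: '{' = 123
  'y': lowercase starts at 97: 'y' = 97 + 24 = 121
= 123 121


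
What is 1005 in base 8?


Divide by 8 repeatedly:
1005 ÷ 8 = 125 remainder 5
125 ÷ 8 = 15 remainder 5
15 ÷ 8 = 1 remainder 7
1 ÷ 8 = 0 remainder 1
Reading remainders bottom-up:
= 0o1755


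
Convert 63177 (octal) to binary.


Each octal digit → 3 binary bits:
  6 = 110
  3 = 011
  1 = 001
  7 = 111
  7 = 111
Concatenate: 110 011 001 111 111
= 110011001111111


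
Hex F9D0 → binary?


Each hex digit → 4 binary bits:
  F = 1111
  9 = 1001
  D = 1101
  0 = 0000
Concatenate: 1111 1001 1101 0000
= 1111100111010000


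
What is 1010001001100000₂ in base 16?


Group into 4-bit nibbles: 1010001001100000
  1010 = A
  0010 = 2
  0110 = 6
  0000 = 0
= 0xA260


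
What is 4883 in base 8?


Divide by 8 repeatedly:
4883 ÷ 8 = 610 remainder 3
610 ÷ 8 = 76 remainder 2
76 ÷ 8 = 9 remainder 4
9 ÷ 8 = 1 remainder 1
1 ÷ 8 = 0 remainder 1
Reading remainders bottom-up:
= 0o11423


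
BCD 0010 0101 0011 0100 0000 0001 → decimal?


Each 4-bit group → digit:
  0010 → 2
  0101 → 5
  0011 → 3
  0100 → 4
  0000 → 0
  0001 → 1
= 253401


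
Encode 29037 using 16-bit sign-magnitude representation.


Sign bit: 0 (positive)
Magnitude: 29037 = 111000101101101
= 0111000101101101


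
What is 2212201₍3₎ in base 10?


Positional values (base 3):
  1 × 3^0 = 1 × 1 = 1
  0 × 3^1 = 0 × 3 = 0
  2 × 3^2 = 2 × 9 = 18
  2 × 3^3 = 2 × 27 = 54
  1 × 3^4 = 1 × 81 = 81
  2 × 3^5 = 2 × 243 = 486
  2 × 3^6 = 2 × 729 = 1458
Sum = 1 + 0 + 18 + 54 + 81 + 486 + 1458
= 2098


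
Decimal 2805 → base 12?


Divide by 12 repeatedly:
2805 ÷ 12 = 233 remainder 9
233 ÷ 12 = 19 remainder 5
19 ÷ 12 = 1 remainder 7
1 ÷ 12 = 0 remainder 1
Reading remainders bottom-up:
= 1759


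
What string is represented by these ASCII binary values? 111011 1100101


Codes (binary): 111011 1100101
Per-code ASCII lookup:
  111011 = 59  (special character) → ';'
  1100101 = 101  (range 97-122: lowercase, 101 - 97 = 4) → 'e'
= ';e'


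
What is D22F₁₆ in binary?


Each hex digit → 4 binary bits:
  D = 1101
  2 = 0010
  2 = 0010
  F = 1111
Concatenate: 1101 0010 0010 1111
= 1101001000101111


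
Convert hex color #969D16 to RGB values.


Hex: #969D16
R = 96₁₆ = 150
G = 9D₁₆ = 157
B = 16₁₆ = 22
= RGB(150, 157, 22)


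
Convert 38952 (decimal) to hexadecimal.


Divide by 16 repeatedly:
38952 ÷ 16 = 2434 remainder 8 (8)
2434 ÷ 16 = 152 remainder 2 (2)
152 ÷ 16 = 9 remainder 8 (8)
9 ÷ 16 = 0 remainder 9 (9)
Reading remainders bottom-up:
= 0x9828


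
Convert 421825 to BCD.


Each digit → 4-bit binary:
  4 → 0100
  2 → 0010
  1 → 0001
  8 → 1000
  2 → 0010
  5 → 0101
= 0100 0010 0001 1000 0010 0101


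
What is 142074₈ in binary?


Each octal digit → 3 binary bits:
  1 = 001
  4 = 100
  2 = 010
  0 = 000
  7 = 111
  4 = 100
Concatenate: 001 100 010 000 111 100
= 001100010000111100


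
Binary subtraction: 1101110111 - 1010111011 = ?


Align and subtract column by column (LSB to MSB, borrowing when needed):
  1101110111
- 1010111011
  ----------
  col 0: (1 - 0 borrow-in) - 1 → 1 - 1 = 0, borrow out 0
  col 1: (1 - 0 borrow-in) - 1 → 1 - 1 = 0, borrow out 0
  col 2: (1 - 0 borrow-in) - 0 → 1 - 0 = 1, borrow out 0
  col 3: (0 - 0 borrow-in) - 1 → borrow from next column: (0+2) - 1 = 1, borrow out 1
  col 4: (1 - 1 borrow-in) - 1 → borrow from next column: (0+2) - 1 = 1, borrow out 1
  col 5: (1 - 1 borrow-in) - 1 → borrow from next column: (0+2) - 1 = 1, borrow out 1
  col 6: (1 - 1 borrow-in) - 0 → 0 - 0 = 0, borrow out 0
  col 7: (0 - 0 borrow-in) - 1 → borrow from next column: (0+2) - 1 = 1, borrow out 1
  col 8: (1 - 1 borrow-in) - 0 → 0 - 0 = 0, borrow out 0
  col 9: (1 - 0 borrow-in) - 1 → 1 - 1 = 0, borrow out 0
Reading bits MSB→LSB: 0010111100
Strip leading zeros: 10111100
= 10111100


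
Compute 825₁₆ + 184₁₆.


Align and add column by column (LSB to MSB, each column mod 16 with carry):
  0825
+ 0184
  ----
  col 0: 5(5) + 4(4) + 0 (carry in) = 9 → 9(9), carry out 0
  col 1: 2(2) + 8(8) + 0 (carry in) = 10 → A(10), carry out 0
  col 2: 8(8) + 1(1) + 0 (carry in) = 9 → 9(9), carry out 0
  col 3: 0(0) + 0(0) + 0 (carry in) = 0 → 0(0), carry out 0
Reading digits MSB→LSB: 09A9
Strip leading zeros: 9A9
= 0x9A9


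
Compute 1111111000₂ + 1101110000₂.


Align and add column by column (LSB to MSB, carry propagating):
  01111111000
+ 01101110000
  -----------
  col 0: 0 + 0 + 0 (carry in) = 0 → bit 0, carry out 0
  col 1: 0 + 0 + 0 (carry in) = 0 → bit 0, carry out 0
  col 2: 0 + 0 + 0 (carry in) = 0 → bit 0, carry out 0
  col 3: 1 + 0 + 0 (carry in) = 1 → bit 1, carry out 0
  col 4: 1 + 1 + 0 (carry in) = 2 → bit 0, carry out 1
  col 5: 1 + 1 + 1 (carry in) = 3 → bit 1, carry out 1
  col 6: 1 + 1 + 1 (carry in) = 3 → bit 1, carry out 1
  col 7: 1 + 0 + 1 (carry in) = 2 → bit 0, carry out 1
  col 8: 1 + 1 + 1 (carry in) = 3 → bit 1, carry out 1
  col 9: 1 + 1 + 1 (carry in) = 3 → bit 1, carry out 1
  col 10: 0 + 0 + 1 (carry in) = 1 → bit 1, carry out 0
Reading bits MSB→LSB: 11101101000
Strip leading zeros: 11101101000
= 11101101000


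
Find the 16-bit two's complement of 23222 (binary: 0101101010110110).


Original: 0101101010110110
Step 1 - Invert all bits: 1010010101001001
Step 2 - Add 1: 1010010101001001 + 1
= 1010010101001010 (represents -23222)


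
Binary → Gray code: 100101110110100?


Binary: 100101110110100
Gray code: G = B XOR (B >> 1)
B >> 1 = 010010111011010
100101110110100 XOR 010010111011010:
  1 XOR 0 = 1
  0 XOR 1 = 1
  0 XOR 0 = 0
  1 XOR 0 = 1
  0 XOR 1 = 1
  1 XOR 0 = 1
  1 XOR 1 = 0
  1 XOR 1 = 0
  0 XOR 1 = 1
  1 XOR 0 = 1
  1 XOR 1 = 0
  0 XOR 1 = 1
  1 XOR 0 = 1
  0 XOR 1 = 1
  0 XOR 0 = 0
= 110111001101110


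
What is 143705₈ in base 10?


Positional values:
Position 0: 5 × 8^0 = 5
Position 1: 0 × 8^1 = 0
Position 2: 7 × 8^2 = 448
Position 3: 3 × 8^3 = 1536
Position 4: 4 × 8^4 = 16384
Position 5: 1 × 8^5 = 32768
Sum = 5 + 0 + 448 + 1536 + 16384 + 32768
= 51141


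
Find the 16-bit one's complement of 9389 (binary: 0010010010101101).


Original: 0010010010101101
Invert all bits:
  bit 0: 0 → 1
  bit 1: 0 → 1
  bit 2: 1 → 0
  bit 3: 0 → 1
  bit 4: 0 → 1
  bit 5: 1 → 0
  bit 6: 0 → 1
  bit 7: 0 → 1
  bit 8: 1 → 0
  bit 9: 0 → 1
  bit 10: 1 → 0
  bit 11: 0 → 1
  bit 12: 1 → 0
  bit 13: 1 → 0
  bit 14: 0 → 1
  bit 15: 1 → 0
= 1101101101010010


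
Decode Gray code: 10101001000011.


Gray code: 10101001000011
MSB stays the same: 1
Each subsequent bit = prev_binary XOR current_gray:
  B[1] = 1 XOR 0 = 1
  B[2] = 1 XOR 1 = 0
  B[3] = 0 XOR 0 = 0
  B[4] = 0 XOR 1 = 1
  B[5] = 1 XOR 0 = 1
  B[6] = 1 XOR 0 = 1
  B[7] = 1 XOR 1 = 0
  B[8] = 0 XOR 0 = 0
  B[9] = 0 XOR 0 = 0
  B[10] = 0 XOR 0 = 0
  B[11] = 0 XOR 0 = 0
  B[12] = 0 XOR 1 = 1
  B[13] = 1 XOR 1 = 0
= 11001110000010 (13186 decimal)


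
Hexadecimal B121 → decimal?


Positional values:
Position 0: 1 × 16^0 = 1 × 1 = 1
Position 1: 2 × 16^1 = 2 × 16 = 32
Position 2: 1 × 16^2 = 1 × 256 = 256
Position 3: B × 16^3 = 11 × 4096 = 45056
Sum = 1 + 32 + 256 + 45056
= 45345


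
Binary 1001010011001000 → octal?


Group into 3-bit groups: 001001010011001000
  001 = 1
  001 = 1
  010 = 2
  011 = 3
  001 = 1
  000 = 0
= 0o112310


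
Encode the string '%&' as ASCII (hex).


String: '%&'  (2 characters)
Per-character ASCII lookup:
  '%': special character: '%' = 37 → 0x25
  '&': special character: '&' = 38 → 0x26
= 0x25 0x26


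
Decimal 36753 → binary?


Divide by 2 repeatedly:
36753 ÷ 2 = 18376 remainder 1
18376 ÷ 2 = 9188 remainder 0
9188 ÷ 2 = 4594 remainder 0
4594 ÷ 2 = 2297 remainder 0
2297 ÷ 2 = 1148 remainder 1
1148 ÷ 2 = 574 remainder 0
574 ÷ 2 = 287 remainder 0
287 ÷ 2 = 143 remainder 1
143 ÷ 2 = 71 remainder 1
71 ÷ 2 = 35 remainder 1
35 ÷ 2 = 17 remainder 1
17 ÷ 2 = 8 remainder 1
8 ÷ 2 = 4 remainder 0
4 ÷ 2 = 2 remainder 0
2 ÷ 2 = 1 remainder 0
1 ÷ 2 = 0 remainder 1
Reading remainders bottom-up:
= 1000111110010001


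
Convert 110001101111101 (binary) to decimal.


Positional values:
Bit 0: 1 × 2^0 = 1
Bit 2: 1 × 2^2 = 4
Bit 3: 1 × 2^3 = 8
Bit 4: 1 × 2^4 = 16
Bit 5: 1 × 2^5 = 32
Bit 6: 1 × 2^6 = 64
Bit 8: 1 × 2^8 = 256
Bit 9: 1 × 2^9 = 512
Bit 13: 1 × 2^13 = 8192
Bit 14: 1 × 2^14 = 16384
Sum = 1 + 4 + 8 + 16 + 32 + 64 + 256 + 512 + 8192 + 16384
= 25469


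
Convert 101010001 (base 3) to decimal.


Positional values (base 3):
  1 × 3^0 = 1 × 1 = 1
  0 × 3^1 = 0 × 3 = 0
  0 × 3^2 = 0 × 9 = 0
  0 × 3^3 = 0 × 27 = 0
  1 × 3^4 = 1 × 81 = 81
  0 × 3^5 = 0 × 243 = 0
  1 × 3^6 = 1 × 729 = 729
  0 × 3^7 = 0 × 2187 = 0
  1 × 3^8 = 1 × 6561 = 6561
Sum = 1 + 0 + 0 + 0 + 81 + 0 + 729 + 0 + 6561
= 7372


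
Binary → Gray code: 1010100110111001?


Binary: 1010100110111001
Gray code: G = B XOR (B >> 1)
B >> 1 = 0101010011011100
1010100110111001 XOR 0101010011011100:
  1 XOR 0 = 1
  0 XOR 1 = 1
  1 XOR 0 = 1
  0 XOR 1 = 1
  1 XOR 0 = 1
  0 XOR 1 = 1
  0 XOR 0 = 0
  1 XOR 0 = 1
  1 XOR 1 = 0
  0 XOR 1 = 1
  1 XOR 0 = 1
  1 XOR 1 = 0
  1 XOR 1 = 0
  0 XOR 1 = 1
  0 XOR 0 = 0
  1 XOR 0 = 1
= 1111110101100101


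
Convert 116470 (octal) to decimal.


Positional values:
Position 0: 0 × 8^0 = 0
Position 1: 7 × 8^1 = 56
Position 2: 4 × 8^2 = 256
Position 3: 6 × 8^3 = 3072
Position 4: 1 × 8^4 = 4096
Position 5: 1 × 8^5 = 32768
Sum = 0 + 56 + 256 + 3072 + 4096 + 32768
= 40248


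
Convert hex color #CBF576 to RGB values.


Hex: #CBF576
R = CB₁₆ = 203
G = F5₁₆ = 245
B = 76₁₆ = 118
= RGB(203, 245, 118)


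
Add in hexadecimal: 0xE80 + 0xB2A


Align and add column by column (LSB to MSB, each column mod 16 with carry):
  0E80
+ 0B2A
  ----
  col 0: 0(0) + A(10) + 0 (carry in) = 10 → A(10), carry out 0
  col 1: 8(8) + 2(2) + 0 (carry in) = 10 → A(10), carry out 0
  col 2: E(14) + B(11) + 0 (carry in) = 25 → 9(9), carry out 1
  col 3: 0(0) + 0(0) + 1 (carry in) = 1 → 1(1), carry out 0
Reading digits MSB→LSB: 19AA
Strip leading zeros: 19AA
= 0x19AA


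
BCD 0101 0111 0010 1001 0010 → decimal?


Each 4-bit group → digit:
  0101 → 5
  0111 → 7
  0010 → 2
  1001 → 9
  0010 → 2
= 57292


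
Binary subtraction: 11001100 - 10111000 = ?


Align and subtract column by column (LSB to MSB, borrowing when needed):
  11001100
- 10111000
  --------
  col 0: (0 - 0 borrow-in) - 0 → 0 - 0 = 0, borrow out 0
  col 1: (0 - 0 borrow-in) - 0 → 0 - 0 = 0, borrow out 0
  col 2: (1 - 0 borrow-in) - 0 → 1 - 0 = 1, borrow out 0
  col 3: (1 - 0 borrow-in) - 1 → 1 - 1 = 0, borrow out 0
  col 4: (0 - 0 borrow-in) - 1 → borrow from next column: (0+2) - 1 = 1, borrow out 1
  col 5: (0 - 1 borrow-in) - 1 → borrow from next column: (-1+2) - 1 = 0, borrow out 1
  col 6: (1 - 1 borrow-in) - 0 → 0 - 0 = 0, borrow out 0
  col 7: (1 - 0 borrow-in) - 1 → 1 - 1 = 0, borrow out 0
Reading bits MSB→LSB: 00010100
Strip leading zeros: 10100
= 10100


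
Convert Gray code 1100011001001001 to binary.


Gray code: 1100011001001001
MSB stays the same: 1
Each subsequent bit = prev_binary XOR current_gray:
  B[1] = 1 XOR 1 = 0
  B[2] = 0 XOR 0 = 0
  B[3] = 0 XOR 0 = 0
  B[4] = 0 XOR 0 = 0
  B[5] = 0 XOR 1 = 1
  B[6] = 1 XOR 1 = 0
  B[7] = 0 XOR 0 = 0
  B[8] = 0 XOR 0 = 0
  B[9] = 0 XOR 1 = 1
  B[10] = 1 XOR 0 = 1
  B[11] = 1 XOR 0 = 1
  B[12] = 1 XOR 1 = 0
  B[13] = 0 XOR 0 = 0
  B[14] = 0 XOR 0 = 0
  B[15] = 0 XOR 1 = 1
= 1000010001110001 (33905 decimal)


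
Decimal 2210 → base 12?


Divide by 12 repeatedly:
2210 ÷ 12 = 184 remainder 2
184 ÷ 12 = 15 remainder 4
15 ÷ 12 = 1 remainder 3
1 ÷ 12 = 0 remainder 1
Reading remainders bottom-up:
= 1342


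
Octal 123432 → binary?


Each octal digit → 3 binary bits:
  1 = 001
  2 = 010
  3 = 011
  4 = 100
  3 = 011
  2 = 010
Concatenate: 001 010 011 100 011 010
= 001010011100011010


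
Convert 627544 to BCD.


Each digit → 4-bit binary:
  6 → 0110
  2 → 0010
  7 → 0111
  5 → 0101
  4 → 0100
  4 → 0100
= 0110 0010 0111 0101 0100 0100


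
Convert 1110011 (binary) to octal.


Group into 3-bit groups: 001110011
  001 = 1
  110 = 6
  011 = 3
= 0o163


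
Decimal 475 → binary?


Divide by 2 repeatedly:
475 ÷ 2 = 237 remainder 1
237 ÷ 2 = 118 remainder 1
118 ÷ 2 = 59 remainder 0
59 ÷ 2 = 29 remainder 1
29 ÷ 2 = 14 remainder 1
14 ÷ 2 = 7 remainder 0
7 ÷ 2 = 3 remainder 1
3 ÷ 2 = 1 remainder 1
1 ÷ 2 = 0 remainder 1
Reading remainders bottom-up:
= 111011011


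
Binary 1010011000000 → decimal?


Positional values:
Bit 6: 1 × 2^6 = 64
Bit 7: 1 × 2^7 = 128
Bit 10: 1 × 2^10 = 1024
Bit 12: 1 × 2^12 = 4096
Sum = 64 + 128 + 1024 + 4096
= 5312


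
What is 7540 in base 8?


Divide by 8 repeatedly:
7540 ÷ 8 = 942 remainder 4
942 ÷ 8 = 117 remainder 6
117 ÷ 8 = 14 remainder 5
14 ÷ 8 = 1 remainder 6
1 ÷ 8 = 0 remainder 1
Reading remainders bottom-up:
= 0o16564


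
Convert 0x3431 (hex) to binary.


Each hex digit → 4 binary bits:
  3 = 0011
  4 = 0100
  3 = 0011
  1 = 0001
Concatenate: 0011 0100 0011 0001
= 0011010000110001


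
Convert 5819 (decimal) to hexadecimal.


Divide by 16 repeatedly:
5819 ÷ 16 = 363 remainder 11 (B)
363 ÷ 16 = 22 remainder 11 (B)
22 ÷ 16 = 1 remainder 6 (6)
1 ÷ 16 = 0 remainder 1 (1)
Reading remainders bottom-up:
= 0x16BB


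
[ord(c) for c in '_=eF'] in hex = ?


String: '_=eF'  (4 characters)
Per-character ASCII lookup:
  '_': special character: '_' = 95 → 0x5F
  '=': special character: '=' = 61 → 0x3D
  'e': lowercase starts at 97: 'e' = 97 + 4 = 101 → 0x65
  'F': uppercase starts at 65: 'F' = 65 + 5 = 70 → 0x46
= 0x5F 0x3D 0x65 0x46


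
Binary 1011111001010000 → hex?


Group into 4-bit nibbles: 1011111001010000
  1011 = B
  1110 = E
  0101 = 5
  0000 = 0
= 0xBE50


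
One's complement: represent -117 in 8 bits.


Original: 01110101
Invert all bits:
  bit 0: 0 → 1
  bit 1: 1 → 0
  bit 2: 1 → 0
  bit 3: 1 → 0
  bit 4: 0 → 1
  bit 5: 1 → 0
  bit 6: 0 → 1
  bit 7: 1 → 0
= 10001010


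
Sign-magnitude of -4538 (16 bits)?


Sign bit: 1 (negative)
Magnitude: 4538 = 001000110111010
= 1001000110111010


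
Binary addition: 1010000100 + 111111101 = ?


Align and add column by column (LSB to MSB, carry propagating):
  01010000100
+ 00111111101
  -----------
  col 0: 0 + 1 + 0 (carry in) = 1 → bit 1, carry out 0
  col 1: 0 + 0 + 0 (carry in) = 0 → bit 0, carry out 0
  col 2: 1 + 1 + 0 (carry in) = 2 → bit 0, carry out 1
  col 3: 0 + 1 + 1 (carry in) = 2 → bit 0, carry out 1
  col 4: 0 + 1 + 1 (carry in) = 2 → bit 0, carry out 1
  col 5: 0 + 1 + 1 (carry in) = 2 → bit 0, carry out 1
  col 6: 0 + 1 + 1 (carry in) = 2 → bit 0, carry out 1
  col 7: 1 + 1 + 1 (carry in) = 3 → bit 1, carry out 1
  col 8: 0 + 1 + 1 (carry in) = 2 → bit 0, carry out 1
  col 9: 1 + 0 + 1 (carry in) = 2 → bit 0, carry out 1
  col 10: 0 + 0 + 1 (carry in) = 1 → bit 1, carry out 0
Reading bits MSB→LSB: 10010000001
Strip leading zeros: 10010000001
= 10010000001


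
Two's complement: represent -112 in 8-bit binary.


Original: 01110000
Step 1 - Invert all bits: 10001111
Step 2 - Add 1: 10001111 + 1
= 10010000 (represents -112)


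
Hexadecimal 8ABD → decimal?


Positional values:
Position 0: D × 16^0 = 13 × 1 = 13
Position 1: B × 16^1 = 11 × 16 = 176
Position 2: A × 16^2 = 10 × 256 = 2560
Position 3: 8 × 16^3 = 8 × 4096 = 32768
Sum = 13 + 176 + 2560 + 32768
= 35517


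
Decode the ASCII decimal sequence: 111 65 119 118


Codes (decimal): 111 65 119 118
Per-code ASCII lookup:
  111  (range 97-122: lowercase, 111 - 97 = 14) → 'o'
  65  (range 65-90: uppercase, 65 - 65 = 0) → 'A'
  119  (range 97-122: lowercase, 119 - 97 = 22) → 'w'
  118  (range 97-122: lowercase, 118 - 97 = 21) → 'v'
= 'oAwv'


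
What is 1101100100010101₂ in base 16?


Group into 4-bit nibbles: 1101100100010101
  1101 = D
  1001 = 9
  0001 = 1
  0101 = 5
= 0xD915


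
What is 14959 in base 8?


Divide by 8 repeatedly:
14959 ÷ 8 = 1869 remainder 7
1869 ÷ 8 = 233 remainder 5
233 ÷ 8 = 29 remainder 1
29 ÷ 8 = 3 remainder 5
3 ÷ 8 = 0 remainder 3
Reading remainders bottom-up:
= 0o35157


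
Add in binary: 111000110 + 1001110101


Align and add column by column (LSB to MSB, carry propagating):
  00111000110
+ 01001110101
  -----------
  col 0: 0 + 1 + 0 (carry in) = 1 → bit 1, carry out 0
  col 1: 1 + 0 + 0 (carry in) = 1 → bit 1, carry out 0
  col 2: 1 + 1 + 0 (carry in) = 2 → bit 0, carry out 1
  col 3: 0 + 0 + 1 (carry in) = 1 → bit 1, carry out 0
  col 4: 0 + 1 + 0 (carry in) = 1 → bit 1, carry out 0
  col 5: 0 + 1 + 0 (carry in) = 1 → bit 1, carry out 0
  col 6: 1 + 1 + 0 (carry in) = 2 → bit 0, carry out 1
  col 7: 1 + 0 + 1 (carry in) = 2 → bit 0, carry out 1
  col 8: 1 + 0 + 1 (carry in) = 2 → bit 0, carry out 1
  col 9: 0 + 1 + 1 (carry in) = 2 → bit 0, carry out 1
  col 10: 0 + 0 + 1 (carry in) = 1 → bit 1, carry out 0
Reading bits MSB→LSB: 10000111011
Strip leading zeros: 10000111011
= 10000111011
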